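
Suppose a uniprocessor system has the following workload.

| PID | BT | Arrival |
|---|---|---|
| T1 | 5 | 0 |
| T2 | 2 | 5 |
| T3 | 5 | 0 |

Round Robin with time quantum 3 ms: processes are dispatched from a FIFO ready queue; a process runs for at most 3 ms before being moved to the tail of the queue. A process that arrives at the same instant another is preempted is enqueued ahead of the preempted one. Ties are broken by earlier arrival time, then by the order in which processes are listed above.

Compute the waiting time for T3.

7

Schedule: | T1 0-3 | T3 3-6 | T1 6-8 | T2 8-10 | T3 10-12 |
Completion: T1=8  T2=10  T3=12
Turnaround (C−A): T1=8  T2=5  T3=12
Waiting(T3) = turnaround − burst = 12 − 5 = 7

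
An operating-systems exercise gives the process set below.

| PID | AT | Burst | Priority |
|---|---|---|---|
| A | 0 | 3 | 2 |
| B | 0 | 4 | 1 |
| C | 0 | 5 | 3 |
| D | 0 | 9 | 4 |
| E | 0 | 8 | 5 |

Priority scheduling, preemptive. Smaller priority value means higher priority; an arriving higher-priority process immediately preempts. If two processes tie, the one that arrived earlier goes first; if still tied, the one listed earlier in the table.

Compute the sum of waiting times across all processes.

Schedule: | B 0-4 | A 4-7 | C 7-12 | D 12-21 | E 21-29 |
Completion: A=7  B=4  C=12  D=21  E=29
Waiting = turnaround − burst: A=4, B=0, C=7, D=12, E=21
Total waiting = 4 + 0 + 7 + 12 + 21 = 44

44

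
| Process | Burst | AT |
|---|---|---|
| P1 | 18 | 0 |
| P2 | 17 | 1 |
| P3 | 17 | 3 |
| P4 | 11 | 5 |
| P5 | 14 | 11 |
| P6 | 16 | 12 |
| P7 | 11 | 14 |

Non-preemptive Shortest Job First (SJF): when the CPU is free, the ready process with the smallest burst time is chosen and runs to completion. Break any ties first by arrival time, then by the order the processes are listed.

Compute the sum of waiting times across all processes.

252

Timeline: | P1 0-18 | P4 18-29 | P7 29-40 | P5 40-54 | P6 54-70 | P2 70-87 | P3 87-104 |
Completion: P1=18  P2=87  P3=104  P4=29  P5=54  P6=70  P7=40
Waiting = turnaround − burst: P1=0, P2=69, P3=84, P4=13, P5=29, P6=42, P7=15
Total waiting = 0 + 69 + 84 + 13 + 29 + 42 + 15 = 252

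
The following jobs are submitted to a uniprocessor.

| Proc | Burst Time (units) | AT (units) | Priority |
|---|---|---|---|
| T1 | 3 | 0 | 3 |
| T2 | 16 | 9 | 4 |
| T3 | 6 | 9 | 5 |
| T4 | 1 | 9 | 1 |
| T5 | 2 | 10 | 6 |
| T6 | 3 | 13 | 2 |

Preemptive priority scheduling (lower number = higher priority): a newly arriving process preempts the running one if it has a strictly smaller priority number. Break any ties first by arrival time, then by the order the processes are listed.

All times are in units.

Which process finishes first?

T1

Timeline: | T1 0-3 | idle 3-9 | T4 9-10 | T2 10-13 | T6 13-16 | T2 16-29 | T3 29-35 | T5 35-37 |
Completion: T1=3  T2=29  T3=35  T4=10  T5=37  T6=16
Finish order: T1 → T4 → T6 → T2 → T3 → T5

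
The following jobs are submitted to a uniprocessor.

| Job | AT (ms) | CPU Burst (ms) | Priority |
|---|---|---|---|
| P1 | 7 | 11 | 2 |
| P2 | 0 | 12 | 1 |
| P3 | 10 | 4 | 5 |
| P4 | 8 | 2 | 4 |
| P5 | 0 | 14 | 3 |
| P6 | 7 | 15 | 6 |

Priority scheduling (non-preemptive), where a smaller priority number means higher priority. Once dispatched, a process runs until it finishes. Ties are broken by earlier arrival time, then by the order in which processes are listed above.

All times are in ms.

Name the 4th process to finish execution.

P4

Gantt: | P2 0-12 | P1 12-23 | P5 23-37 | P4 37-39 | P3 39-43 | P6 43-58 |
Completion: P1=23  P2=12  P3=43  P4=39  P5=37  P6=58
Finish order: P2 → P1 → P5 → P4 → P3 → P6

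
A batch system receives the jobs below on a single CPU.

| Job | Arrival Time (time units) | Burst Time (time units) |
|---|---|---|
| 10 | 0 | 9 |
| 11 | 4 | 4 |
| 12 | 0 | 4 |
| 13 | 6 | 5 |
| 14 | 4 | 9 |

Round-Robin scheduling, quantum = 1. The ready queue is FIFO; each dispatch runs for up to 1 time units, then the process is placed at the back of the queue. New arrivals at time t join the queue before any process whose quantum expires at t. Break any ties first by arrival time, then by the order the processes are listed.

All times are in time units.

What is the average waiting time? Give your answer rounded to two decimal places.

Gantt: | 10 0-1 | 12 1-2 | 10 2-3 | 12 3-4 | 10 4-5 | 11 5-6 | 14 6-7 | 12 7-8 | 10 8-9 | 13 9-10 | 11 10-11 | 14 11-12 | 12 12-13 | 10 13-14 | 13 14-15 | 11 15-16 | 14 16-17 | 10 17-18 | 13 18-19 | 11 19-20 | 14 20-21 | 10 21-22 | 13 22-23 | 14 23-24 | 10 24-25 | 13 25-26 | 14 26-27 | 10 27-28 | 14 28-31 |
Completion: 10=28  11=20  12=13  13=26  14=31
Turnaround (C−A): 10=28  11=16  12=13  13=20  14=27
Waiting times: 10=19, 11=12, 12=9, 13=15, 14=18
Average waiting = (19+12+9+15+18) / 5 = 73/5 = 14.60

14.60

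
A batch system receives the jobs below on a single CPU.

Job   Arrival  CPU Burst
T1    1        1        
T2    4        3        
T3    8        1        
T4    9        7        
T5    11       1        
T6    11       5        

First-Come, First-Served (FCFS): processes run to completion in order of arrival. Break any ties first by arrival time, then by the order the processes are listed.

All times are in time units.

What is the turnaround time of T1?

1

Timeline: | idle 0-1 | T1 1-2 | idle 2-4 | T2 4-7 | idle 7-8 | T3 8-9 | T4 9-16 | T5 16-17 | T6 17-22 |
Completion: T1=2  T2=7  T3=9  T4=16  T5=17  T6=22
Turnaround(T1) = completion − arrival = 2 − 1 = 1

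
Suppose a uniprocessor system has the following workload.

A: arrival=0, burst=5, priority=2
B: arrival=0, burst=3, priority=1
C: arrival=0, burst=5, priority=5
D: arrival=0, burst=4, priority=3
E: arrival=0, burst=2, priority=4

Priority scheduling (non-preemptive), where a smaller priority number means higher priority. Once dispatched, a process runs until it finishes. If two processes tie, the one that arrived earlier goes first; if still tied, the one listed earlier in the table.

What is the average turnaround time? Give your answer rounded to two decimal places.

Schedule: | B 0-3 | A 3-8 | D 8-12 | E 12-14 | C 14-19 |
Completion: A=8  B=3  C=19  D=12  E=14
Turnaround (C−A): A=8  B=3  C=19  D=12  E=14
Turnaround times: A=8, B=3, C=19, D=12, E=14
Average turnaround = (8+3+19+12+14) / 5 = 56/5 = 11.20

11.20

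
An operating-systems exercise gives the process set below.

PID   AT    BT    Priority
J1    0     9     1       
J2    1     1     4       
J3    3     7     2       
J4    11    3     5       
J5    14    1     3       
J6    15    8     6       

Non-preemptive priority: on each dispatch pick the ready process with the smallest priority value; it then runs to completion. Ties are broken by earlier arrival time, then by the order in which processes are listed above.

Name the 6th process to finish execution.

J6

Timeline: | J1 0-9 | J3 9-16 | J5 16-17 | J2 17-18 | J4 18-21 | J6 21-29 |
Completion: J1=9  J2=18  J3=16  J4=21  J5=17  J6=29
Turnaround (C−A): J1=9  J2=17  J3=13  J4=10  J5=3  J6=14
Finish order: J1 → J3 → J5 → J2 → J4 → J6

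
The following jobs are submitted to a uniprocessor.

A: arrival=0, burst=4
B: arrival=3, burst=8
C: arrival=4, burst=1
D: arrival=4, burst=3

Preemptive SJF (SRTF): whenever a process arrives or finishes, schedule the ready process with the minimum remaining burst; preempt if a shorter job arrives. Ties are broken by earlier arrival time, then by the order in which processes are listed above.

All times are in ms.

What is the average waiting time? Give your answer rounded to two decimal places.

Schedule: | A 0-4 | C 4-5 | D 5-8 | B 8-16 |
Completion: A=4  B=16  C=5  D=8
Turnaround (C−A): A=4  B=13  C=1  D=4
Waiting times: A=0, B=5, C=0, D=1
Average waiting = (0+5+0+1) / 4 = 6/4 = 1.50

1.50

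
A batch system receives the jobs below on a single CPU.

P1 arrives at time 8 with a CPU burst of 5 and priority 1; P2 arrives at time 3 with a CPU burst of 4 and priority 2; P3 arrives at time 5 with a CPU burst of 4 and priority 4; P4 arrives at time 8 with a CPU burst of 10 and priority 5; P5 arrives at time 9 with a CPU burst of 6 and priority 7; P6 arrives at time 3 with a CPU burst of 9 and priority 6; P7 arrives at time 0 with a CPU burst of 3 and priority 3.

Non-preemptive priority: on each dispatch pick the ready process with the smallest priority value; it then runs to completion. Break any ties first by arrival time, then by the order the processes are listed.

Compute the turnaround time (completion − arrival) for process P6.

Timeline: | P7 0-3 | P2 3-7 | P3 7-11 | P1 11-16 | P4 16-26 | P6 26-35 | P5 35-41 |
Completion: P1=16  P2=7  P3=11  P4=26  P5=41  P6=35  P7=3
Turnaround(P6) = completion − arrival = 35 − 3 = 32

32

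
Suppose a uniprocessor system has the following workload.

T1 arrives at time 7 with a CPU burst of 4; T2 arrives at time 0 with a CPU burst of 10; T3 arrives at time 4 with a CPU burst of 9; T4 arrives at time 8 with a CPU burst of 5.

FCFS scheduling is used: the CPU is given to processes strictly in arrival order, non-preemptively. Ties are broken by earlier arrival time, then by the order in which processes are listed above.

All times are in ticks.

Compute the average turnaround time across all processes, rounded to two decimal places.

15.25

Gantt: | T2 0-10 | T3 10-19 | T1 19-23 | T4 23-28 |
Completion: T1=23  T2=10  T3=19  T4=28
Turnaround times: T1=16, T2=10, T3=15, T4=20
Average turnaround = (16+10+15+20) / 4 = 61/4 = 15.25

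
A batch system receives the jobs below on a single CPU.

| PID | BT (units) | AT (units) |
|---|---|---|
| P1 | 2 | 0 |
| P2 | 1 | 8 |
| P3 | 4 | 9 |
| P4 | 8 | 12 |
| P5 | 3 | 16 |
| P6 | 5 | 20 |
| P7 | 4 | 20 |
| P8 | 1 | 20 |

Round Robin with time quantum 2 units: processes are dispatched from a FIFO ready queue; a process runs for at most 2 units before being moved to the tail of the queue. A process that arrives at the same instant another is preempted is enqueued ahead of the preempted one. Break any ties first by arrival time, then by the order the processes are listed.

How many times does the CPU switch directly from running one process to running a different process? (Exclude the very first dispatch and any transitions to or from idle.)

Timeline: | P1 0-2 | idle 2-8 | P2 8-9 | P3 9-13 | P4 13-17 | P5 17-19 | P4 19-21 | P5 21-22 | P6 22-24 | P7 24-26 | P8 26-27 | P4 27-29 | P6 29-31 | P7 31-33 | P6 33-34 |
Completion: P1=2  P2=9  P3=13  P4=29  P5=22  P6=34  P7=33  P8=27
Turnaround (C−A): P1=2  P2=1  P3=4  P4=17  P5=6  P6=14  P7=13  P8=7

12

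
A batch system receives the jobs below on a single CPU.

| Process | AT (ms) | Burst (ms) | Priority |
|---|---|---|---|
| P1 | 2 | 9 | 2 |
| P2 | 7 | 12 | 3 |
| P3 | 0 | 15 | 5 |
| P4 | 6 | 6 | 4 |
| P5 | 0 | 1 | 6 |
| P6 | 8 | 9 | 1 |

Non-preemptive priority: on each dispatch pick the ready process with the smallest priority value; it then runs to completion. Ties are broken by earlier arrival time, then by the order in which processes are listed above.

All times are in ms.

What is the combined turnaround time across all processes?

197

Gantt: | P3 0-15 | P6 15-24 | P1 24-33 | P2 33-45 | P4 45-51 | P5 51-52 |
Completion: P1=33  P2=45  P3=15  P4=51  P5=52  P6=24
Turnaround = completion − arrival: P1=31, P2=38, P3=15, P4=45, P5=52, P6=16
Total turnaround = 31 + 38 + 15 + 45 + 52 + 16 = 197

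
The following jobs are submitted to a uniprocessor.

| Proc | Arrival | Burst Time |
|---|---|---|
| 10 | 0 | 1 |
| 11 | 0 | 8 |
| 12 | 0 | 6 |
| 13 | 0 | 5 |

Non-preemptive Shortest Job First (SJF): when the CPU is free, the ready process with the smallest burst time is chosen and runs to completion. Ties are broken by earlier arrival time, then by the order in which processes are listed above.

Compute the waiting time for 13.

Timeline: | 10 0-1 | 13 1-6 | 12 6-12 | 11 12-20 |
Completion: 10=1  11=20  12=12  13=6
Waiting(13) = turnaround − burst = 6 − 5 = 1

1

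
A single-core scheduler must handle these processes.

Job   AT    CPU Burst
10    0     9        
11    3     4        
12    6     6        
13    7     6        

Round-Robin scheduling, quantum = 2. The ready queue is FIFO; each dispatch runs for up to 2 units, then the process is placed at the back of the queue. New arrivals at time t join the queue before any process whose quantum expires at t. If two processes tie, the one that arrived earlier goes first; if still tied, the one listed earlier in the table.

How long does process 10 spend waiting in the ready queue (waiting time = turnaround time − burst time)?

Gantt: | 10 0-4 | 11 4-6 | 10 6-8 | 12 8-10 | 11 10-12 | 13 12-14 | 10 14-16 | 12 16-18 | 13 18-20 | 10 20-21 | 12 21-23 | 13 23-25 |
Completion: 10=21  11=12  12=23  13=25
Turnaround (C−A): 10=21  11=9  12=17  13=18
Waiting(10) = turnaround − burst = 21 − 9 = 12

12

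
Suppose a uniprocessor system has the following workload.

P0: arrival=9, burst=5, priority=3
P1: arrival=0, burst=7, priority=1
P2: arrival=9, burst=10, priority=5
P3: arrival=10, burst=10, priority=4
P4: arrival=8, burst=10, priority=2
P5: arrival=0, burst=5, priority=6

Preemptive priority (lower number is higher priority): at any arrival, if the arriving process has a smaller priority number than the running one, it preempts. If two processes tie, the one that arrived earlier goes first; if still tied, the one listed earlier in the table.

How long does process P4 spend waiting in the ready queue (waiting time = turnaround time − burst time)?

0

Gantt: | P1 0-7 | P5 7-8 | P4 8-18 | P0 18-23 | P3 23-33 | P2 33-43 | P5 43-47 |
Completion: P0=23  P1=7  P2=43  P3=33  P4=18  P5=47
Turnaround (C−A): P0=14  P1=7  P2=34  P3=23  P4=10  P5=47
Waiting(P4) = turnaround − burst = 10 − 10 = 0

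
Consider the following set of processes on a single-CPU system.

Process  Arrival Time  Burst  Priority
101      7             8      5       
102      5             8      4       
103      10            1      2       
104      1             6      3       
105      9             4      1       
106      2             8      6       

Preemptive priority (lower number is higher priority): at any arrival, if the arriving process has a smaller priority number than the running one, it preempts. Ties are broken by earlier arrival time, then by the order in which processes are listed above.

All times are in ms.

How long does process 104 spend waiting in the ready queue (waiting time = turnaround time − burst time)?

0

Timeline: | idle 0-1 | 104 1-7 | 102 7-9 | 105 9-13 | 103 13-14 | 102 14-20 | 101 20-28 | 106 28-36 |
Completion: 101=28  102=20  103=14  104=7  105=13  106=36
Turnaround (C−A): 101=21  102=15  103=4  104=6  105=4  106=34
Waiting(104) = turnaround − burst = 6 − 6 = 0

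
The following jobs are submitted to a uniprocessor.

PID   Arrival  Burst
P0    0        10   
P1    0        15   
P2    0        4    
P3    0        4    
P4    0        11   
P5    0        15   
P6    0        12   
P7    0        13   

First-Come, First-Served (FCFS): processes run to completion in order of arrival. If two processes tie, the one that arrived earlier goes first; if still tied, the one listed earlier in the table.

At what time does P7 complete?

Gantt: | P0 0-10 | P1 10-25 | P2 25-29 | P3 29-33 | P4 33-44 | P5 44-59 | P6 59-71 | P7 71-84 |
Completion: P0=10  P1=25  P2=29  P3=33  P4=44  P5=59  P6=71  P7=84
Turnaround (C−A): P0=10  P1=25  P2=29  P3=33  P4=44  P5=59  P6=71  P7=84

84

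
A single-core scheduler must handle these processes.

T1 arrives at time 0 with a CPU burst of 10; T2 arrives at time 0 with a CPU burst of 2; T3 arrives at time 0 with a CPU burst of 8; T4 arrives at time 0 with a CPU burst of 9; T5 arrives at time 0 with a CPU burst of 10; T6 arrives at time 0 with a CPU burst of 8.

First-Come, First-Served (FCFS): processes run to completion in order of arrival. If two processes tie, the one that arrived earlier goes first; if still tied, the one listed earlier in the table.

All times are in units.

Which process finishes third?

T3

Timeline: | T1 0-10 | T2 10-12 | T3 12-20 | T4 20-29 | T5 29-39 | T6 39-47 |
Completion: T1=10  T2=12  T3=20  T4=29  T5=39  T6=47
Turnaround (C−A): T1=10  T2=12  T3=20  T4=29  T5=39  T6=47
Finish order: T1 → T2 → T3 → T4 → T5 → T6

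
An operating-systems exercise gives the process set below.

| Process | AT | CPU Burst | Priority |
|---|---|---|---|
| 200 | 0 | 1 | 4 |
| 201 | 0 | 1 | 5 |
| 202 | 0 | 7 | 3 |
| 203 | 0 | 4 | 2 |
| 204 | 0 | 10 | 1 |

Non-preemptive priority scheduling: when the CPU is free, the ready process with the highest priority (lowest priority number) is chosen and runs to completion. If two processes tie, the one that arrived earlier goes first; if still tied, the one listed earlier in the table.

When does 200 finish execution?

Gantt: | 204 0-10 | 203 10-14 | 202 14-21 | 200 21-22 | 201 22-23 |
Completion: 200=22  201=23  202=21  203=14  204=10

22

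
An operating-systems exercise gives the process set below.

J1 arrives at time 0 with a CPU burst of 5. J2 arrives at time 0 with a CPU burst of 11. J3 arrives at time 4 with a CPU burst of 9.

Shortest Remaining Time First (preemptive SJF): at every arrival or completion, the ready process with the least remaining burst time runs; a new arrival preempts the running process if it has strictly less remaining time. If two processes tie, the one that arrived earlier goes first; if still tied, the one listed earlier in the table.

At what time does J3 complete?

14

Schedule: | J1 0-5 | J3 5-14 | J2 14-25 |
Completion: J1=5  J2=25  J3=14
Turnaround (C−A): J1=5  J2=25  J3=10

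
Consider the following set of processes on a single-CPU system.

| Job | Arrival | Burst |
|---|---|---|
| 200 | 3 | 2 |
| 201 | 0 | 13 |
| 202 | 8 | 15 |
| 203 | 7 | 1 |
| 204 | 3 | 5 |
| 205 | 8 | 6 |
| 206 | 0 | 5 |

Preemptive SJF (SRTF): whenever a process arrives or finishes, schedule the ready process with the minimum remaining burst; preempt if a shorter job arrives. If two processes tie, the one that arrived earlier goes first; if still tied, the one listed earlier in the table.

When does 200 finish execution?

Timeline: | 206 0-5 | 200 5-7 | 203 7-8 | 204 8-13 | 205 13-19 | 201 19-32 | 202 32-47 |
Completion: 200=7  201=32  202=47  203=8  204=13  205=19  206=5
Turnaround (C−A): 200=4  201=32  202=39  203=1  204=10  205=11  206=5

7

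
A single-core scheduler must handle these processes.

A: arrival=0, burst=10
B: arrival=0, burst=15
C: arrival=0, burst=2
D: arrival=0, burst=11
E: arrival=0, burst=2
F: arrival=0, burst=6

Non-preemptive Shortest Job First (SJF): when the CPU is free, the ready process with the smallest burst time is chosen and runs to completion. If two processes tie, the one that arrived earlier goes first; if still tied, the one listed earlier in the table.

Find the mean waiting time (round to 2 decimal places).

Timeline: | C 0-2 | E 2-4 | F 4-10 | A 10-20 | D 20-31 | B 31-46 |
Completion: A=20  B=46  C=2  D=31  E=4  F=10
Waiting times: A=10, B=31, C=0, D=20, E=2, F=4
Average waiting = (10+31+0+20+2+4) / 6 = 67/6 = 11.17

11.17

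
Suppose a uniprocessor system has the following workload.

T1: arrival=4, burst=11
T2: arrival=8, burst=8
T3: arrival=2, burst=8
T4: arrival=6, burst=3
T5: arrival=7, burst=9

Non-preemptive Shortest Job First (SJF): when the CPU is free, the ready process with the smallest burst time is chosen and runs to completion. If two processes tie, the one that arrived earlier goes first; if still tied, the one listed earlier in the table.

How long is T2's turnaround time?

Schedule: | idle 0-2 | T3 2-10 | T4 10-13 | T2 13-21 | T5 21-30 | T1 30-41 |
Completion: T1=41  T2=21  T3=10  T4=13  T5=30
Turnaround (C−A): T1=37  T2=13  T3=8  T4=7  T5=23
Turnaround(T2) = completion − arrival = 21 − 8 = 13

13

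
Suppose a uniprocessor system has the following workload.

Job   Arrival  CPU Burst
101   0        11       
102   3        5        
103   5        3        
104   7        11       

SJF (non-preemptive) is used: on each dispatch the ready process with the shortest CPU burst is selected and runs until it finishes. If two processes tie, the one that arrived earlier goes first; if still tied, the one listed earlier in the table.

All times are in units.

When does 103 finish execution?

14

Gantt: | 101 0-11 | 103 11-14 | 102 14-19 | 104 19-30 |
Completion: 101=11  102=19  103=14  104=30
Turnaround (C−A): 101=11  102=16  103=9  104=23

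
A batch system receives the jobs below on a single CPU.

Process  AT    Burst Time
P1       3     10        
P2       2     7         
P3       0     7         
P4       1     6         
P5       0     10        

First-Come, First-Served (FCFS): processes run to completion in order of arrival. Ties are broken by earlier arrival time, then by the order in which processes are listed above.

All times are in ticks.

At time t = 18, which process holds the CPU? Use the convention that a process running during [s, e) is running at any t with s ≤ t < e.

Timeline: | P3 0-7 | P5 7-17 | P4 17-23 | P2 23-30 | P1 30-40 |
Completion: P1=40  P2=30  P3=7  P4=23  P5=17
Turnaround (C−A): P1=37  P2=28  P3=7  P4=22  P5=17

P4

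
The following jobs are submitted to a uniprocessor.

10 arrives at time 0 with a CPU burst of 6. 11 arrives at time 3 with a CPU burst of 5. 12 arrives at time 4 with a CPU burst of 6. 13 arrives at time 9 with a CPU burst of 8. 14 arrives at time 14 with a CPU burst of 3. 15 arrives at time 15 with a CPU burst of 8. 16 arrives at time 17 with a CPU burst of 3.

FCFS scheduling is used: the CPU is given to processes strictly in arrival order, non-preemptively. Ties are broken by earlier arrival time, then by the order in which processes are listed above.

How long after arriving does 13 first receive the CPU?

8

Schedule: | 10 0-6 | 11 6-11 | 12 11-17 | 13 17-25 | 14 25-28 | 15 28-36 | 16 36-39 |
Completion: 10=6  11=11  12=17  13=25  14=28  15=36  16=39
Turnaround (C−A): 10=6  11=8  12=13  13=16  14=14  15=21  16=22
Response(13) = first start − arrival = 17 − 9 = 8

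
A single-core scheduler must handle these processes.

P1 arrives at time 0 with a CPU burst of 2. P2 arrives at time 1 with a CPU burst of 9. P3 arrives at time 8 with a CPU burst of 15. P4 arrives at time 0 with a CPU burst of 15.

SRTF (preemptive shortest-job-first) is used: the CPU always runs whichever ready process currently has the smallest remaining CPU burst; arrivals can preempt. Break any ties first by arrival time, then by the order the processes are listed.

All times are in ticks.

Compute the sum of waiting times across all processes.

Timeline: | P1 0-2 | P2 2-11 | P4 11-26 | P3 26-41 |
Completion: P1=2  P2=11  P3=41  P4=26
Waiting = turnaround − burst: P1=0, P2=1, P3=18, P4=11
Total waiting = 0 + 1 + 18 + 11 = 30

30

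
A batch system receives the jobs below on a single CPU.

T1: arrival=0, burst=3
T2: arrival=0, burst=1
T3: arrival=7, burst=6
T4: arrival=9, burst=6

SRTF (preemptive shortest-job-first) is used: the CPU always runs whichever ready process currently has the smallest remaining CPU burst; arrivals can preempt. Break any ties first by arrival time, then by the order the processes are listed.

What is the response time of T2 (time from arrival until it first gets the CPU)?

0

Schedule: | T2 0-1 | T1 1-4 | idle 4-7 | T3 7-13 | T4 13-19 |
Completion: T1=4  T2=1  T3=13  T4=19
Turnaround (C−A): T1=4  T2=1  T3=6  T4=10
Response(T2) = first start − arrival = 0 − 0 = 0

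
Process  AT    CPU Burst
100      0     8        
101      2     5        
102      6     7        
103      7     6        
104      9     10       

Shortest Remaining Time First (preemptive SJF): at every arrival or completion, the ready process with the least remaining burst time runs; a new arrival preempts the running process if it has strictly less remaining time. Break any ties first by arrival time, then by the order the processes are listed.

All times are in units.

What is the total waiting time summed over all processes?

Gantt: | 100 0-2 | 101 2-7 | 100 7-13 | 103 13-19 | 102 19-26 | 104 26-36 |
Completion: 100=13  101=7  102=26  103=19  104=36
Turnaround (C−A): 100=13  101=5  102=20  103=12  104=27
Waiting = turnaround − burst: 100=5, 101=0, 102=13, 103=6, 104=17
Total waiting = 5 + 0 + 13 + 6 + 17 = 41

41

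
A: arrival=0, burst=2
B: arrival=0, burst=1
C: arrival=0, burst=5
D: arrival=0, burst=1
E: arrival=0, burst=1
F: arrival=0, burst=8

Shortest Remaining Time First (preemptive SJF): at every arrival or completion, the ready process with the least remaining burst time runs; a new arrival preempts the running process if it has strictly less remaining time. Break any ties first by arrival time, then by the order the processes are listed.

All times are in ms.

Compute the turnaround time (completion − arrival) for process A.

Schedule: | B 0-1 | D 1-2 | E 2-3 | A 3-5 | C 5-10 | F 10-18 |
Completion: A=5  B=1  C=10  D=2  E=3  F=18
Turnaround (C−A): A=5  B=1  C=10  D=2  E=3  F=18
Turnaround(A) = completion − arrival = 5 − 0 = 5

5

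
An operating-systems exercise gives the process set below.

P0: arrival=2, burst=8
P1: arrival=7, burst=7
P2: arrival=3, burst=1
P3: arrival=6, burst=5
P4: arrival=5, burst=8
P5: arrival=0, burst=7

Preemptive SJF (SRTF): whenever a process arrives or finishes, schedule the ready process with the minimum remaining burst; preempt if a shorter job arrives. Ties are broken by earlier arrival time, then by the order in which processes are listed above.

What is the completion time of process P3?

13

Timeline: | P5 0-3 | P2 3-4 | P5 4-8 | P3 8-13 | P1 13-20 | P0 20-28 | P4 28-36 |
Completion: P0=28  P1=20  P2=4  P3=13  P4=36  P5=8
Turnaround (C−A): P0=26  P1=13  P2=1  P3=7  P4=31  P5=8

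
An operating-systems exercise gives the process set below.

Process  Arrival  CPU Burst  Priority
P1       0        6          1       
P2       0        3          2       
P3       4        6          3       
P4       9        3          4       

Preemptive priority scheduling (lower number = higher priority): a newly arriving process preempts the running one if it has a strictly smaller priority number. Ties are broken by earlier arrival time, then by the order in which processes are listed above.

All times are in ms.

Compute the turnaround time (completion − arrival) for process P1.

Schedule: | P1 0-6 | P2 6-9 | P3 9-15 | P4 15-18 |
Completion: P1=6  P2=9  P3=15  P4=18
Turnaround (C−A): P1=6  P2=9  P3=11  P4=9
Turnaround(P1) = completion − arrival = 6 − 0 = 6

6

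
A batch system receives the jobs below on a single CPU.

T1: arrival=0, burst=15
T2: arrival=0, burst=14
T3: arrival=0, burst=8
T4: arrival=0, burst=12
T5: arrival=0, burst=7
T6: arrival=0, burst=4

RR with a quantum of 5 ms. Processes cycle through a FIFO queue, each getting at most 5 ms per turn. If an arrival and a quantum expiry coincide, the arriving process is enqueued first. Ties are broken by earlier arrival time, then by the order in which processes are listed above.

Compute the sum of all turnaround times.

Gantt: | T1 0-5 | T2 5-10 | T3 10-15 | T4 15-20 | T5 20-25 | T6 25-29 | T1 29-34 | T2 34-39 | T3 39-42 | T4 42-47 | T5 47-49 | T1 49-54 | T2 54-58 | T4 58-60 |
Completion: T1=54  T2=58  T3=42  T4=60  T5=49  T6=29
Turnaround = completion − arrival: T1=54, T2=58, T3=42, T4=60, T5=49, T6=29
Total turnaround = 54 + 58 + 42 + 60 + 49 + 29 = 292

292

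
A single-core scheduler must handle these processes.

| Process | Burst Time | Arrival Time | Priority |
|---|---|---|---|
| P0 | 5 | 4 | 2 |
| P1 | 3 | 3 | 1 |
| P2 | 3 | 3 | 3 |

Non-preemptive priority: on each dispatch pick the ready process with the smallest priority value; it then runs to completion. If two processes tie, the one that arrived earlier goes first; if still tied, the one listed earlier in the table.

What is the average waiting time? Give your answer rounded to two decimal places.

Timeline: | idle 0-3 | P1 3-6 | P0 6-11 | P2 11-14 |
Completion: P0=11  P1=6  P2=14
Turnaround (C−A): P0=7  P1=3  P2=11
Waiting times: P0=2, P1=0, P2=8
Average waiting = (2+0+8) / 3 = 10/3 = 3.33

3.33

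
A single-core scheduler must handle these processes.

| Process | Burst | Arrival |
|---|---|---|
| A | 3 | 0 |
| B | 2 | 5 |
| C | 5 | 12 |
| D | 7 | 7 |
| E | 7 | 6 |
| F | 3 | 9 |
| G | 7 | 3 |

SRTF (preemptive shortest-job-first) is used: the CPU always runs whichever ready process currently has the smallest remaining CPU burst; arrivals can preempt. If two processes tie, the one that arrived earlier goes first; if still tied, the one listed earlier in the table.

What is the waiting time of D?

Gantt: | A 0-3 | G 3-5 | B 5-7 | G 7-12 | F 12-15 | C 15-20 | E 20-27 | D 27-34 |
Completion: A=3  B=7  C=20  D=34  E=27  F=15  G=12
Turnaround (C−A): A=3  B=2  C=8  D=27  E=21  F=6  G=9
Waiting(D) = turnaround − burst = 27 − 7 = 20

20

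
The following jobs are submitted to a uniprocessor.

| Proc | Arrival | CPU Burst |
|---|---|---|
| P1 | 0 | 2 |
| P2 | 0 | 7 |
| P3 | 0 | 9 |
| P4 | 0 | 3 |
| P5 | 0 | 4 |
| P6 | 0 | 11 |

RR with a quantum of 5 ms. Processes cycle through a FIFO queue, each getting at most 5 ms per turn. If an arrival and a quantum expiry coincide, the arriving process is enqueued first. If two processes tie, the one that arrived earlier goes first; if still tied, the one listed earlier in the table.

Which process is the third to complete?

P5

Schedule: | P1 0-2 | P2 2-7 | P3 7-12 | P4 12-15 | P5 15-19 | P6 19-24 | P2 24-26 | P3 26-30 | P6 30-36 |
Completion: P1=2  P2=26  P3=30  P4=15  P5=19  P6=36
Finish order: P1 → P4 → P5 → P2 → P3 → P6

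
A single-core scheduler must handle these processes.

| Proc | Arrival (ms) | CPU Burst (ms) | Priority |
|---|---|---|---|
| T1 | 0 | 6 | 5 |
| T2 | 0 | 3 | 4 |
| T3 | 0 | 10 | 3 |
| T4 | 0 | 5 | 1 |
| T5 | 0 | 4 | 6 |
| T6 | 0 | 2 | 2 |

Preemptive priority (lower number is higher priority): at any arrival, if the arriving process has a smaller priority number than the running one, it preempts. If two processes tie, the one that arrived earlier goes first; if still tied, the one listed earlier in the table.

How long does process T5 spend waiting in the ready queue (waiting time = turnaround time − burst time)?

26

Gantt: | T4 0-5 | T6 5-7 | T3 7-17 | T2 17-20 | T1 20-26 | T5 26-30 |
Completion: T1=26  T2=20  T3=17  T4=5  T5=30  T6=7
Turnaround (C−A): T1=26  T2=20  T3=17  T4=5  T5=30  T6=7
Waiting(T5) = turnaround − burst = 30 − 4 = 26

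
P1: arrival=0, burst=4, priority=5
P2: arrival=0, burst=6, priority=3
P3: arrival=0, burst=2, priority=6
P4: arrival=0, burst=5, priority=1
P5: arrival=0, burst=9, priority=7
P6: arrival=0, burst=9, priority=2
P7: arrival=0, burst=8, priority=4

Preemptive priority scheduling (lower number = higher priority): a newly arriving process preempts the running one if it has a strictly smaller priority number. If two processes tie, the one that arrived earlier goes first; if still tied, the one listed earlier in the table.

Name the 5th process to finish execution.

Gantt: | P4 0-5 | P6 5-14 | P2 14-20 | P7 20-28 | P1 28-32 | P3 32-34 | P5 34-43 |
Completion: P1=32  P2=20  P3=34  P4=5  P5=43  P6=14  P7=28
Turnaround (C−A): P1=32  P2=20  P3=34  P4=5  P5=43  P6=14  P7=28
Finish order: P4 → P6 → P2 → P7 → P1 → P3 → P5

P1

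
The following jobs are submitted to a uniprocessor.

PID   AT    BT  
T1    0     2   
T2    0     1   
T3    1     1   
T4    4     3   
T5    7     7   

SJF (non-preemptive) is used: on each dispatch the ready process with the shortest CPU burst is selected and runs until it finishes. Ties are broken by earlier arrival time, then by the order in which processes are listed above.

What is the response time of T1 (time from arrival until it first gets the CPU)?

Gantt: | T2 0-1 | T3 1-2 | T1 2-4 | T4 4-7 | T5 7-14 |
Completion: T1=4  T2=1  T3=2  T4=7  T5=14
Response(T1) = first start − arrival = 2 − 0 = 2

2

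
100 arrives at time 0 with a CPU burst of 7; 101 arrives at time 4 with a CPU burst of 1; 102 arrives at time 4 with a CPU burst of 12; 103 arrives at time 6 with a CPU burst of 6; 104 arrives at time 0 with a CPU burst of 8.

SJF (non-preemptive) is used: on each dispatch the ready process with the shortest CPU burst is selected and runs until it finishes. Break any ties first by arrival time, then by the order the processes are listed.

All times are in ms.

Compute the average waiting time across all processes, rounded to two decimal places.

Schedule: | 100 0-7 | 101 7-8 | 103 8-14 | 104 14-22 | 102 22-34 |
Completion: 100=7  101=8  102=34  103=14  104=22
Turnaround (C−A): 100=7  101=4  102=30  103=8  104=22
Waiting times: 100=0, 101=3, 102=18, 103=2, 104=14
Average waiting = (0+3+18+2+14) / 5 = 37/5 = 7.40

7.40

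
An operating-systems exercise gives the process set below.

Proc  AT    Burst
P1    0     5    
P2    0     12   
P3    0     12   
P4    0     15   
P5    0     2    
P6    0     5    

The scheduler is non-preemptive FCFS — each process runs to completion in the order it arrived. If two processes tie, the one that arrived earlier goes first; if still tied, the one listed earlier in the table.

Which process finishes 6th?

P6

Schedule: | P1 0-5 | P2 5-17 | P3 17-29 | P4 29-44 | P5 44-46 | P6 46-51 |
Completion: P1=5  P2=17  P3=29  P4=44  P5=46  P6=51
Turnaround (C−A): P1=5  P2=17  P3=29  P4=44  P5=46  P6=51
Finish order: P1 → P2 → P3 → P4 → P5 → P6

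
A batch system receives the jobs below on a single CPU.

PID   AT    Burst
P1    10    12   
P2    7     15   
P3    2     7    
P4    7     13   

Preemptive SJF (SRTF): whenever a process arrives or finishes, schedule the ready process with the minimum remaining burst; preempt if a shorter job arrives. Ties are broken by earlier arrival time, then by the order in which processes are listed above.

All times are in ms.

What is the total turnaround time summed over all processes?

88

Gantt: | idle 0-2 | P3 2-9 | P4 9-22 | P1 22-34 | P2 34-49 |
Completion: P1=34  P2=49  P3=9  P4=22
Turnaround = completion − arrival: P1=24, P2=42, P3=7, P4=15
Total turnaround = 24 + 42 + 7 + 15 = 88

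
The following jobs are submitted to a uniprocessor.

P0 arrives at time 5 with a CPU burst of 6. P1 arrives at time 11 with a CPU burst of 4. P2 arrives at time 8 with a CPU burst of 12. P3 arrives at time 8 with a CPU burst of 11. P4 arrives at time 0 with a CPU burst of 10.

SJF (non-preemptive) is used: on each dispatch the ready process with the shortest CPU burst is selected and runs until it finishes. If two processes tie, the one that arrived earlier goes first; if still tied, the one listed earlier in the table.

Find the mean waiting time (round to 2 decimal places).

Gantt: | P4 0-10 | P0 10-16 | P1 16-20 | P3 20-31 | P2 31-43 |
Completion: P0=16  P1=20  P2=43  P3=31  P4=10
Turnaround (C−A): P0=11  P1=9  P2=35  P3=23  P4=10
Waiting times: P0=5, P1=5, P2=23, P3=12, P4=0
Average waiting = (5+5+23+12+0) / 5 = 45/5 = 9.00

9.00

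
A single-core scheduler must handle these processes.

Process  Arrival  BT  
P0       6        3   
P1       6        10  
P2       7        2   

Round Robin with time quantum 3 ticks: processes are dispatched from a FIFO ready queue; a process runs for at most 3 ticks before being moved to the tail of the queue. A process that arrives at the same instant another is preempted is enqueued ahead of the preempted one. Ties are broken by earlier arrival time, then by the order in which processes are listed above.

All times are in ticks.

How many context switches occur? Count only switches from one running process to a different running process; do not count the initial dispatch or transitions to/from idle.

Schedule: | idle 0-6 | P0 6-9 | P1 9-12 | P2 12-14 | P1 14-21 |
Completion: P0=9  P1=21  P2=14
Turnaround (C−A): P0=3  P1=15  P2=7

3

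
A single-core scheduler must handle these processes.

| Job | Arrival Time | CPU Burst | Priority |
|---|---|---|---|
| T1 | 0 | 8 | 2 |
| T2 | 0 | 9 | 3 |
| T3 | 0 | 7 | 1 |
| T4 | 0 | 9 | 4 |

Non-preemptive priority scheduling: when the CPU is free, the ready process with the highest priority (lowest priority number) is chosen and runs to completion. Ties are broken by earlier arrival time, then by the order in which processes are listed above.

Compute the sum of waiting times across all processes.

46

Schedule: | T3 0-7 | T1 7-15 | T2 15-24 | T4 24-33 |
Completion: T1=15  T2=24  T3=7  T4=33
Turnaround (C−A): T1=15  T2=24  T3=7  T4=33
Waiting = turnaround − burst: T1=7, T2=15, T3=0, T4=24
Total waiting = 7 + 15 + 0 + 24 = 46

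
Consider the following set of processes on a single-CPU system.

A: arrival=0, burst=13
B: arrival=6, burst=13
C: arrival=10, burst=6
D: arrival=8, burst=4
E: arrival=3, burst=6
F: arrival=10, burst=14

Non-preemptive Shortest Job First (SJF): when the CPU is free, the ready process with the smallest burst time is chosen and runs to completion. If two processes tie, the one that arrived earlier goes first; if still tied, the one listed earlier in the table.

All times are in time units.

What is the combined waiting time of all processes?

87

Gantt: | A 0-13 | D 13-17 | E 17-23 | C 23-29 | B 29-42 | F 42-56 |
Completion: A=13  B=42  C=29  D=17  E=23  F=56
Waiting = turnaround − burst: A=0, B=23, C=13, D=5, E=14, F=32
Total waiting = 0 + 23 + 13 + 5 + 14 + 32 = 87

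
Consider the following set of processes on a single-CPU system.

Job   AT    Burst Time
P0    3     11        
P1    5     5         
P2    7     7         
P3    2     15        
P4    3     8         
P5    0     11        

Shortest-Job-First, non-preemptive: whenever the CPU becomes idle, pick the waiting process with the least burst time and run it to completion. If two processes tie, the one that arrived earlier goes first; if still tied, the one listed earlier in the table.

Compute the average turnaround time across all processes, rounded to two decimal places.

Timeline: | P5 0-11 | P1 11-16 | P2 16-23 | P4 23-31 | P0 31-42 | P3 42-57 |
Completion: P0=42  P1=16  P2=23  P3=57  P4=31  P5=11
Turnaround times: P0=39, P1=11, P2=16, P3=55, P4=28, P5=11
Average turnaround = (39+11+16+55+28+11) / 6 = 160/6 = 26.67

26.67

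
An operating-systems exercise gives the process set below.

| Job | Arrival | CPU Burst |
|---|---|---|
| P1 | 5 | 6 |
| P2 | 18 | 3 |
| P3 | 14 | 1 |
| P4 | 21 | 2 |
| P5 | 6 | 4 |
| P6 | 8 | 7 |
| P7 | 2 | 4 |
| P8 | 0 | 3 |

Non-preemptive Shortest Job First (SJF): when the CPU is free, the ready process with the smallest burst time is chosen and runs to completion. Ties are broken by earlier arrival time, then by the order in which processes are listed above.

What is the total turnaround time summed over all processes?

56

Timeline: | P8 0-3 | P7 3-7 | P5 7-11 | P1 11-17 | P3 17-18 | P2 18-21 | P4 21-23 | P6 23-30 |
Completion: P1=17  P2=21  P3=18  P4=23  P5=11  P6=30  P7=7  P8=3
Turnaround = completion − arrival: P1=12, P2=3, P3=4, P4=2, P5=5, P6=22, P7=5, P8=3
Total turnaround = 12 + 3 + 4 + 2 + 5 + 22 + 5 + 3 = 56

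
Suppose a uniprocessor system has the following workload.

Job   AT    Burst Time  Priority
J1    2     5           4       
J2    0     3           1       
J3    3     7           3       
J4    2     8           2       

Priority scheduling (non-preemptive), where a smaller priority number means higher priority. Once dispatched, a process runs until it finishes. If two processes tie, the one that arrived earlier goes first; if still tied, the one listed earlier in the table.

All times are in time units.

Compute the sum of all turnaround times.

Gantt: | J2 0-3 | J4 3-11 | J3 11-18 | J1 18-23 |
Completion: J1=23  J2=3  J3=18  J4=11
Turnaround (C−A): J1=21  J2=3  J3=15  J4=9
Turnaround = completion − arrival: J1=21, J2=3, J3=15, J4=9
Total turnaround = 21 + 3 + 15 + 9 = 48

48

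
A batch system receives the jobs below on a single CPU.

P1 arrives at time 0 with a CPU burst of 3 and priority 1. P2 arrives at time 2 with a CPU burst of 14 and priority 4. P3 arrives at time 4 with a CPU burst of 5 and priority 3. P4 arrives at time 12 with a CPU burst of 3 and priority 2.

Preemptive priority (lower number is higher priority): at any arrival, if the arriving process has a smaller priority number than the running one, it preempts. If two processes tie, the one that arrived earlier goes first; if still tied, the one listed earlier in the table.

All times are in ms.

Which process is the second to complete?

P3

Timeline: | P1 0-3 | P2 3-4 | P3 4-9 | P2 9-12 | P4 12-15 | P2 15-25 |
Completion: P1=3  P2=25  P3=9  P4=15
Turnaround (C−A): P1=3  P2=23  P3=5  P4=3
Finish order: P1 → P3 → P4 → P2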